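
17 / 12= 1.42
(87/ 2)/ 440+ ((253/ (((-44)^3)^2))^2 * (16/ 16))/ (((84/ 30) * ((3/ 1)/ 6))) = 1505744801045164969/ 15230522125514178560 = 0.10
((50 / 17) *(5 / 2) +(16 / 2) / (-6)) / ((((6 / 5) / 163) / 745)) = 186402725 / 306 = 609159.23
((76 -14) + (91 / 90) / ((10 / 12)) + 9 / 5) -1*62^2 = -3778.99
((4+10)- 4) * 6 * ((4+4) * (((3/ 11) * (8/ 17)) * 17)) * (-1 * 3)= -3141.82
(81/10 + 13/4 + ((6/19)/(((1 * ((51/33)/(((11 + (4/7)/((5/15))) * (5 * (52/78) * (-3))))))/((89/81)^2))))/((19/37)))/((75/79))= -7381918048111/140926999500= -52.38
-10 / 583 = -0.02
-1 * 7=-7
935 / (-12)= -935 / 12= -77.92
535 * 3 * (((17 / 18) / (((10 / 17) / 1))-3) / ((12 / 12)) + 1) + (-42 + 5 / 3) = -8081 / 12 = -673.42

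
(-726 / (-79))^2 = 527076 / 6241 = 84.45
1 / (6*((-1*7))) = -1 / 42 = -0.02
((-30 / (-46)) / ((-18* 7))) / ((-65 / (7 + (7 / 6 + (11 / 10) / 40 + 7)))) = 18233 / 15069600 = 0.00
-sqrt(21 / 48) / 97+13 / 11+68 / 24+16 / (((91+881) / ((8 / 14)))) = 150607 / 37422- sqrt(7) / 388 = 4.02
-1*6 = -6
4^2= 16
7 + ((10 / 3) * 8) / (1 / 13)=1061 / 3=353.67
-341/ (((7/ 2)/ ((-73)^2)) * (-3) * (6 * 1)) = 1817189/ 63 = 28844.27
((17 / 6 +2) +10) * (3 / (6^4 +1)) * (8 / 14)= 0.02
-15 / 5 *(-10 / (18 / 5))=8.33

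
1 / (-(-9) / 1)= 1 / 9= 0.11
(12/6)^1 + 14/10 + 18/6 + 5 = 57/5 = 11.40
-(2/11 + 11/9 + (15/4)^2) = -24499/1584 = -15.47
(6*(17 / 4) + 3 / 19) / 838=975 / 31844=0.03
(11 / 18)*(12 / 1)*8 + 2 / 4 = 355 / 6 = 59.17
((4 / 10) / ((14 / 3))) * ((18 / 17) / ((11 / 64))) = 3456 / 6545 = 0.53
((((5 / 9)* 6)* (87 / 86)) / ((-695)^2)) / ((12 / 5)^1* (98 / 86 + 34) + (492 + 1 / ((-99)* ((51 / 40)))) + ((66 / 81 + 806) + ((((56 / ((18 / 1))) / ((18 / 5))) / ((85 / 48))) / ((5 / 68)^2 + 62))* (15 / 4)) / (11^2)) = 0.00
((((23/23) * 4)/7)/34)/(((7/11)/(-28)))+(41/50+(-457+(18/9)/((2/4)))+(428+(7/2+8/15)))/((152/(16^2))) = -5879288/169575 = -34.67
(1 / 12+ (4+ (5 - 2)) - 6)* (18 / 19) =39 / 38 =1.03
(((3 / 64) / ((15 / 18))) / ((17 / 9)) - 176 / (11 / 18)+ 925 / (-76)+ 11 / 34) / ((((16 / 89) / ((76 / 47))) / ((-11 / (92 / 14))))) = 106184363593 / 23522560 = 4514.15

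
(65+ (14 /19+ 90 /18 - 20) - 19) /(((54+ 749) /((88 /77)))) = 4824 /106799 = 0.05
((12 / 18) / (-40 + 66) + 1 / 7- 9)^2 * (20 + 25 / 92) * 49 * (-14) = -75887683655 / 69966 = -1084636.59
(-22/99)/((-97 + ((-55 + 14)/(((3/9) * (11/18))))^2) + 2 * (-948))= -0.00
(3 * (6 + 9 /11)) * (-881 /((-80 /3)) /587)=118935 /103312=1.15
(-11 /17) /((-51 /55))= 605 /867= 0.70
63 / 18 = 7 / 2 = 3.50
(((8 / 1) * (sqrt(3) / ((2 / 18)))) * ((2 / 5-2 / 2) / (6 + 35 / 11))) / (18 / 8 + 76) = -9504 * sqrt(3) / 158065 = -0.10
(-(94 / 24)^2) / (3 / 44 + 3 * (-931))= 24299 / 4424004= 0.01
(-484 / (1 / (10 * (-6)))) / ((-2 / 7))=-101640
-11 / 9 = -1.22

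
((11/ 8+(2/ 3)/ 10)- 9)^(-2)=14400/ 822649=0.02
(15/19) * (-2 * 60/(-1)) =1800/19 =94.74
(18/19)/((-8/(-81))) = 729/76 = 9.59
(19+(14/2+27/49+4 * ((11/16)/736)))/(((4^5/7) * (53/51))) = 195364833/1118437376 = 0.17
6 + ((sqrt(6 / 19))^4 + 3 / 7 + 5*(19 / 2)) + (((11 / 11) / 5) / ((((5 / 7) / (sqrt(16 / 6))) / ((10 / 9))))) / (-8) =273059 / 5054 - 7*sqrt(6) / 270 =53.96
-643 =-643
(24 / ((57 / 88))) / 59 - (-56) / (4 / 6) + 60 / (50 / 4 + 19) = 2037068 / 23541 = 86.53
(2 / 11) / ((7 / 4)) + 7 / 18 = 683 / 1386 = 0.49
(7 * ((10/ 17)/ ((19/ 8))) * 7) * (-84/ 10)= -32928/ 323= -101.94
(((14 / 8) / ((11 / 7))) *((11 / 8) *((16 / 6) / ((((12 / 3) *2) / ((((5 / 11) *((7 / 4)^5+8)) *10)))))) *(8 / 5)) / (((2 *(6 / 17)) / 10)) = 173534725 / 135168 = 1283.84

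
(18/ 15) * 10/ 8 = 3/ 2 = 1.50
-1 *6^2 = -36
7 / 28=1 / 4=0.25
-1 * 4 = -4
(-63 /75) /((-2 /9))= 189 /50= 3.78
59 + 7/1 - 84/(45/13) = 626/15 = 41.73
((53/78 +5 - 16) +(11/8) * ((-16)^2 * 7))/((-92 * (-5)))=191387/35880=5.33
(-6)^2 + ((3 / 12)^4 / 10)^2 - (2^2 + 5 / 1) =176947201 / 6553600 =27.00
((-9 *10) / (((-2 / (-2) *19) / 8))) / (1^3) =-720 / 19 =-37.89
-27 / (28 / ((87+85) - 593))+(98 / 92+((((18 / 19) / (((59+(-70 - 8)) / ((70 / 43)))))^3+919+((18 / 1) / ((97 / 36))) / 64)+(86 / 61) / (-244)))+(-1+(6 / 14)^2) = 16132072411243392028098791 / 12172289693873621850664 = 1325.31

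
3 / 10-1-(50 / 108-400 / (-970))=-20629 / 13095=-1.58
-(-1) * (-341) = -341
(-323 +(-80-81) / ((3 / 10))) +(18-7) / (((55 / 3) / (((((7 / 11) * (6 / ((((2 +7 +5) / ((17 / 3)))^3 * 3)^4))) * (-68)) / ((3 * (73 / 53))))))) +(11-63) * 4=-62271375539564400566294341 / 58324734637485262087680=-1067.67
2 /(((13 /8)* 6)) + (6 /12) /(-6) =19 /156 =0.12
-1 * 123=-123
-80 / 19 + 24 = 19.79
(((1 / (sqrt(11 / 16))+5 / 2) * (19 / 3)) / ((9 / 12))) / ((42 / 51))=2584 * sqrt(11) / 693+1615 / 63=38.00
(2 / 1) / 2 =1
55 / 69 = 0.80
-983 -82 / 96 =-47225 / 48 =-983.85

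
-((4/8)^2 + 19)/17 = -77/68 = -1.13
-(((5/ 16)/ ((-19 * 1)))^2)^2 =-625/ 8540717056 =-0.00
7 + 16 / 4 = 11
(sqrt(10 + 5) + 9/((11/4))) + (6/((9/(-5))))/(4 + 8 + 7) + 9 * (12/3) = sqrt(15) + 24514/627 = 42.97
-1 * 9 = -9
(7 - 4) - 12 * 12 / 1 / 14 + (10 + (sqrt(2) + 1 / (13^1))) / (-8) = -6221 / 728 - sqrt(2) / 8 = -8.72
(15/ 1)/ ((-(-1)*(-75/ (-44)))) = 8.80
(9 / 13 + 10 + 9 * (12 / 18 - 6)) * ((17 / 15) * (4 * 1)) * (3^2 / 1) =-19788 / 13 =-1522.15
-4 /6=-2 /3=-0.67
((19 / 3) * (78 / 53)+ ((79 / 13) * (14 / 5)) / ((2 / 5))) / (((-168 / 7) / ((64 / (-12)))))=71462 / 6201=11.52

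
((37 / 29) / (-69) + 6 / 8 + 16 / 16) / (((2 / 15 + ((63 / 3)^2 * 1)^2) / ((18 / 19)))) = 0.00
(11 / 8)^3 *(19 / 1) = 25289 / 512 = 49.39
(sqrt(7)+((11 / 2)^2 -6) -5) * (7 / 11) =7 * sqrt(7) / 11+49 / 4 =13.93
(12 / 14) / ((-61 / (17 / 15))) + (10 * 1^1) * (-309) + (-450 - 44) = -7651874 / 2135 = -3584.02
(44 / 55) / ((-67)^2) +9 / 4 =202021 / 89780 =2.25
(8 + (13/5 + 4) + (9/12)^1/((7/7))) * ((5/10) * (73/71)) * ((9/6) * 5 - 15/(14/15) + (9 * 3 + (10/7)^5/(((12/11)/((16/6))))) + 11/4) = 484394424307/1718347680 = 281.90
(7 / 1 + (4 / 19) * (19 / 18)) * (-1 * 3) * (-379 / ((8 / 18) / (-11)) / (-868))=812955 / 3472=234.15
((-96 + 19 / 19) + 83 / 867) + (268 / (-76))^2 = -25811839 / 312987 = -82.47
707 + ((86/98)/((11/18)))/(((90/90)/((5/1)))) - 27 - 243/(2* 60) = 14771941/21560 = 685.15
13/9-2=-5/9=-0.56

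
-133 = -133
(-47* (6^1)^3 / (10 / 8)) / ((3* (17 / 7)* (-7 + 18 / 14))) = 82908 / 425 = 195.08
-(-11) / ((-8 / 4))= -11 / 2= -5.50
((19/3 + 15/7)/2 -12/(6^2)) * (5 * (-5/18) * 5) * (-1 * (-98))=-71750/27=-2657.41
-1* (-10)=10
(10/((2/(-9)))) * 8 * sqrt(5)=-360 * sqrt(5)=-804.98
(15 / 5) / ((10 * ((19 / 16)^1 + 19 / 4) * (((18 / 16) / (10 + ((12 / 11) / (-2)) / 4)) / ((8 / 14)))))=3968 / 15675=0.25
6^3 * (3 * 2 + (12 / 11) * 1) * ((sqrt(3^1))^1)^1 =16848 * sqrt(3) / 11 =2652.87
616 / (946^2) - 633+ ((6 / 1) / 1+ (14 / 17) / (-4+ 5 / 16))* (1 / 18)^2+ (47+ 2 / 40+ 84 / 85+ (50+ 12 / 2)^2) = 84307393824463 / 33048027540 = 2551.06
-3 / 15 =-1 / 5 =-0.20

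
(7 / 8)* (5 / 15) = 0.29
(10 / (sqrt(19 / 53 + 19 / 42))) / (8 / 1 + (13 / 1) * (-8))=-sqrt(11130) / 912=-0.12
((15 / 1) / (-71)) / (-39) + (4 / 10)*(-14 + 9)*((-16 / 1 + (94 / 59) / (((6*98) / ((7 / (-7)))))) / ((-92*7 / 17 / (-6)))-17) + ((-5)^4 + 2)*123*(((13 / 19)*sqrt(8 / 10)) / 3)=33573775927 / 859222546 + 35178*sqrt(5) / 5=15771.15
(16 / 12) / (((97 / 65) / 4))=1040 / 291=3.57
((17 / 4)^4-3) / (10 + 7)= 82753 / 4352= 19.01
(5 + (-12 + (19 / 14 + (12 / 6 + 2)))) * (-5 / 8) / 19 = 115 / 2128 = 0.05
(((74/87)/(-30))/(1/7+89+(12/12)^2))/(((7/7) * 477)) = -259/392788035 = -0.00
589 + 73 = 662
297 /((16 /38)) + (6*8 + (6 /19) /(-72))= 343537 /456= 753.37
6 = 6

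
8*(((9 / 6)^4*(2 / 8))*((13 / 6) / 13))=27 / 16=1.69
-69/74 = -0.93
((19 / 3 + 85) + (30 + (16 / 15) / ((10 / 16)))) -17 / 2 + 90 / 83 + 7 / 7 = 483991 / 4150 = 116.62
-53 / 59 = -0.90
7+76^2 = 5783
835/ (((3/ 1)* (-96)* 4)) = -0.72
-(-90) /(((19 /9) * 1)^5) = 2.15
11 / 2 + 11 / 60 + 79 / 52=2809 / 390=7.20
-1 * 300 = -300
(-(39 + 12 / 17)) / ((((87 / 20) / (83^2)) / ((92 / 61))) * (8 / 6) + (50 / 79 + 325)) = -168983725500 / 1385859061267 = -0.12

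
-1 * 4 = -4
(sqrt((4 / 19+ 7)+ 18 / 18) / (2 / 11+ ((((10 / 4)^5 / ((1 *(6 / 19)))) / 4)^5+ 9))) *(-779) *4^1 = -963990222582841344 *sqrt(741) / 8117285099788811194959493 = -0.00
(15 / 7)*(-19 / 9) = -95 / 21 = -4.52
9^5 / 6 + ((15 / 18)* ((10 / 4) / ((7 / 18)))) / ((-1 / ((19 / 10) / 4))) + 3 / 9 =3306001 / 336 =9839.29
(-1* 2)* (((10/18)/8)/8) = -5/288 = -0.02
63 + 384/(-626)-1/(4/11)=74665/1252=59.64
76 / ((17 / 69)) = 5244 / 17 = 308.47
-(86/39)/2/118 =-43/4602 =-0.01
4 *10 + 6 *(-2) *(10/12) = 30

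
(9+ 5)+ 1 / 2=29 / 2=14.50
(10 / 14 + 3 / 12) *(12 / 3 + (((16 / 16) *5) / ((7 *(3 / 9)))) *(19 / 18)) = 2367 / 392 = 6.04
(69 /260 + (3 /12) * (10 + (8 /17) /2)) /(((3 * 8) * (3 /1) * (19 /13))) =73 /2720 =0.03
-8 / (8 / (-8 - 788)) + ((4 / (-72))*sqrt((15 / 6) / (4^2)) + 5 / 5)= 797 - sqrt(10) / 144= 796.98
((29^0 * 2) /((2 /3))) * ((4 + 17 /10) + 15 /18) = 98 /5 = 19.60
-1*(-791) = 791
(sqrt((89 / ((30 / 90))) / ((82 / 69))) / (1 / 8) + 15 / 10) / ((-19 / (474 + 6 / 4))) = -5706 * sqrt(167854) / 779-2853 / 76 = -3038.50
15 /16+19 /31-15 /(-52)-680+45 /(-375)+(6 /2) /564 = -5138888893 /7576400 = -678.28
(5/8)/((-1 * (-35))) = 1/56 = 0.02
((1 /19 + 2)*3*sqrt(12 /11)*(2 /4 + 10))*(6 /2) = 7371*sqrt(33) /209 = 202.60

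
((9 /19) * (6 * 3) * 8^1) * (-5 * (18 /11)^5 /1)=-12244400640 /3059969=-4001.48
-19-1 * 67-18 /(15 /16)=-526 /5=-105.20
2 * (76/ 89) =152/ 89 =1.71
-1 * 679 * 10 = -6790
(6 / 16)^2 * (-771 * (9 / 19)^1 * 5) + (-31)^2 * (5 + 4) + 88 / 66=30619651 / 3648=8393.54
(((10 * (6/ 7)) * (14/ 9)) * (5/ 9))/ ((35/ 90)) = 400/ 21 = 19.05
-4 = -4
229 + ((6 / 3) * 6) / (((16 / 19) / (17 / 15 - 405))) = -55261 / 10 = -5526.10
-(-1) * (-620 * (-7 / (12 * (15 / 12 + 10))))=868 / 27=32.15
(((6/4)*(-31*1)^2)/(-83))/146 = -2883/24236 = -0.12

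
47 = 47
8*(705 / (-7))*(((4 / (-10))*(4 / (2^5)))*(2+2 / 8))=1269 / 14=90.64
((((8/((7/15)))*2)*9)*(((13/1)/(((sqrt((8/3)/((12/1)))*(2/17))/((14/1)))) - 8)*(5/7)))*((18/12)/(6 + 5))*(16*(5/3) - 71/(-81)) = -3569600/539 + 147915300*sqrt(2)/77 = 2710050.40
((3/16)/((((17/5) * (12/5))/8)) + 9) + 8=2337/136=17.18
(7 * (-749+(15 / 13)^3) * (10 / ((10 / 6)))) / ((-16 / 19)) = 327614511 / 8788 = 37279.76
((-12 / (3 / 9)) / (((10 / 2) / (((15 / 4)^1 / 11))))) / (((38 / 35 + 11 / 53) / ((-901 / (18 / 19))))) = 95267235 / 52778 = 1805.06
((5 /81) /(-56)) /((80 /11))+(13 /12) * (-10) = -786251 /72576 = -10.83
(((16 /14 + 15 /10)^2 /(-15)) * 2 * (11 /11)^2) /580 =-1369 /852600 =-0.00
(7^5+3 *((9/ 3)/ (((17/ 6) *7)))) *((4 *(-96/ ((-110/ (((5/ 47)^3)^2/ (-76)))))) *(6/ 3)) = -0.00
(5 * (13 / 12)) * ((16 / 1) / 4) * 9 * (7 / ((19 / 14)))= 19110 / 19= 1005.79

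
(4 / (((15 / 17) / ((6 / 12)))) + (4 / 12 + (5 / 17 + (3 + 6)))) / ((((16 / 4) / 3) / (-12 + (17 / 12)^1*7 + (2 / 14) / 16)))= -41451 / 2240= -18.50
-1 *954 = -954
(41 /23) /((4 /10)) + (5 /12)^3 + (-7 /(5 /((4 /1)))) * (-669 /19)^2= -497735311777 /71737920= -6938.25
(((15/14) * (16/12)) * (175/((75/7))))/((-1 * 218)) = -35/327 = -0.11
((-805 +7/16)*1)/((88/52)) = -167349/352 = -475.42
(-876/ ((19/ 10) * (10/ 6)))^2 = 27625536/ 361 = 76525.03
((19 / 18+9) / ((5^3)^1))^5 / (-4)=-194264244901 / 230660156250000000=-0.00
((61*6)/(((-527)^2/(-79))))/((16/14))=-101199/1110916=-0.09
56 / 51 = 1.10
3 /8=0.38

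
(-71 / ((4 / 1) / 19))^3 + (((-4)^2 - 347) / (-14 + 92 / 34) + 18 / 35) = -38357963.13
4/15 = 0.27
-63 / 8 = -7.88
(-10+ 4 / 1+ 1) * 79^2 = -31205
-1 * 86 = -86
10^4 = 10000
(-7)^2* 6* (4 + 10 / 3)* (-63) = -135828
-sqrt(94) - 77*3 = -231 - sqrt(94) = -240.70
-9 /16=-0.56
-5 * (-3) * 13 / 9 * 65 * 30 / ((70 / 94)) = 397150 / 7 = 56735.71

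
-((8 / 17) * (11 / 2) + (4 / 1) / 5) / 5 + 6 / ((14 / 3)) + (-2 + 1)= -1166 / 2975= -0.39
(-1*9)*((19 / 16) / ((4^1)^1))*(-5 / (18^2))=0.04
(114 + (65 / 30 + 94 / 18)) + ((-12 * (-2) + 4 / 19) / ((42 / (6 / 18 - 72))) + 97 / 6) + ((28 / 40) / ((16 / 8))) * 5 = 469195 / 4788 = 97.99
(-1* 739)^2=546121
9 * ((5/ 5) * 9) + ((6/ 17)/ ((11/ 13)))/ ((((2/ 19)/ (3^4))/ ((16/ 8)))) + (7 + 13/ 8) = 1094415/ 1496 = 731.56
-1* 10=-10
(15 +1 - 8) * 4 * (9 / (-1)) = -288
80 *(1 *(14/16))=70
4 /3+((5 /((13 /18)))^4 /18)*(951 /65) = 2081322172 /1113879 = 1868.54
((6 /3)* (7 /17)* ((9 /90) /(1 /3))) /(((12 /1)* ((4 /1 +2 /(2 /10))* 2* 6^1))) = 1 /8160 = 0.00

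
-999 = -999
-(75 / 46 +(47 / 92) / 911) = -136697 / 83812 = -1.63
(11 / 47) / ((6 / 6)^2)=11 / 47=0.23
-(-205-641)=846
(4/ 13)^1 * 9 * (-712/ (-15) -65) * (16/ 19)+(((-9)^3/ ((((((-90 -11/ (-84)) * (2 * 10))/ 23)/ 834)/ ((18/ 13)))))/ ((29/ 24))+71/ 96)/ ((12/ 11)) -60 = 2514105992187727/ 311463285120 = 8071.92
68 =68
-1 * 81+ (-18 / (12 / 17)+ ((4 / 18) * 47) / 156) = -37358 / 351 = -106.43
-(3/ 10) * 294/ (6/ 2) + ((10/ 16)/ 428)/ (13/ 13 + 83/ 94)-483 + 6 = -767255593/ 1515120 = -506.40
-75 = -75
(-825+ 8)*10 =-8170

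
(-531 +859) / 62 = 164 / 31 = 5.29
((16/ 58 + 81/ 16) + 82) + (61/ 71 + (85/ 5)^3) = 164759451/ 32944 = 5001.20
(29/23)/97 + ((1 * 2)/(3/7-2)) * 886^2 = -24518564745/24541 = -999085.81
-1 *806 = -806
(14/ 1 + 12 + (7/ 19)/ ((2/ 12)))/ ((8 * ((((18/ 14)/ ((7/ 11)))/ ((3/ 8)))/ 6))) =3283/ 836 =3.93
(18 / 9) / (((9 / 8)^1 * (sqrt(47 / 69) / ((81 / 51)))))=48 * sqrt(3243) / 799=3.42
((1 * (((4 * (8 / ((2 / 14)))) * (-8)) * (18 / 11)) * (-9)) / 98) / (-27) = -768 / 77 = -9.97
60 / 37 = 1.62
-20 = -20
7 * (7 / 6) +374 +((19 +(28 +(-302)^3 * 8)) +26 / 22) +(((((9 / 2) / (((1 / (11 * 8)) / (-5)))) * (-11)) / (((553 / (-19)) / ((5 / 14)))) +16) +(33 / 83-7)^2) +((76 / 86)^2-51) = -717085067206065323329 / 3254319606846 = -220348691.54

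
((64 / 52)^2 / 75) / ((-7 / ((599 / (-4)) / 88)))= 4792 / 975975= 0.00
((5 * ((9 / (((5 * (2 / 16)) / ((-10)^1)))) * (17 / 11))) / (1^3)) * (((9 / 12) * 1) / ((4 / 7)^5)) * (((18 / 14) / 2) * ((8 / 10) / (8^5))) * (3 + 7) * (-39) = 1934113545 / 23068672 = 83.84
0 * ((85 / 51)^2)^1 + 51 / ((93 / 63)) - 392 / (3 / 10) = -1272.12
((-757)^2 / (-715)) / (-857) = 573049 / 612755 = 0.94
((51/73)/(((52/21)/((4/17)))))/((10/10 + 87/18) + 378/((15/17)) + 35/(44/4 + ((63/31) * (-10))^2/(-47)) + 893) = 2587410/52346019427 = 0.00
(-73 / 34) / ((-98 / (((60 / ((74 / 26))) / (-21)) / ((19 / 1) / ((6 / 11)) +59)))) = -0.00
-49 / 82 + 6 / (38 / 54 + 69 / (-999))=230221 / 25994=8.86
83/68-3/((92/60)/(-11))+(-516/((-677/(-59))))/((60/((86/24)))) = 159274307/7941210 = 20.06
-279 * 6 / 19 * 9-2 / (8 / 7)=-60397 / 76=-794.70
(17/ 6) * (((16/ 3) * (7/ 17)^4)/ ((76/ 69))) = 110446/ 280041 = 0.39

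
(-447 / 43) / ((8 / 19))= -8493 / 344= -24.69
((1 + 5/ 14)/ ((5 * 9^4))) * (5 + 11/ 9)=76/ 295245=0.00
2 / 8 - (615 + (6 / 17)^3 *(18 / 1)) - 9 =-12273487 / 19652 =-624.54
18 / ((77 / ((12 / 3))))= 0.94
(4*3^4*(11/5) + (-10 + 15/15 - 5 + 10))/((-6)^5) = -443/4860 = -0.09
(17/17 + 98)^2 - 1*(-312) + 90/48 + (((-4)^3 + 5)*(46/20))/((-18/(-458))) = 2398343/360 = 6662.06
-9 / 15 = -3 / 5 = -0.60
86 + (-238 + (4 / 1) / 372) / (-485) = 3901163 / 45105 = 86.49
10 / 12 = 5 / 6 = 0.83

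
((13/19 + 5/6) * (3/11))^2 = 29929/174724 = 0.17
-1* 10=-10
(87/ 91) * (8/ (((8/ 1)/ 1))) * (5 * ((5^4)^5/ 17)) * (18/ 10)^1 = 74672698974609375/ 1547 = 48269359388887.77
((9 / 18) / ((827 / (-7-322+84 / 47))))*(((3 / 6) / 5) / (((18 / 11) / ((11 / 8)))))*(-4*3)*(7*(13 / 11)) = 15394379 / 9328560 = 1.65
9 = 9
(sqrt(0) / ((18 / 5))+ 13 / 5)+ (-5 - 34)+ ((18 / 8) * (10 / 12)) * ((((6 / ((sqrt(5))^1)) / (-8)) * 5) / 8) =-36.79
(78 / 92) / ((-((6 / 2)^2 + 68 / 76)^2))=-14079 / 1625824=-0.01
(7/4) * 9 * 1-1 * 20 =-17/4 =-4.25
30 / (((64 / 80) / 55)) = 4125 / 2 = 2062.50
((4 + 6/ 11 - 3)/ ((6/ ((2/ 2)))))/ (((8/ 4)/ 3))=0.39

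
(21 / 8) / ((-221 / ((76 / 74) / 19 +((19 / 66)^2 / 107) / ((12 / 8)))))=-9881431 / 15244937136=-0.00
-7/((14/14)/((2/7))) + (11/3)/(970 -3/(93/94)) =-179515/89928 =-2.00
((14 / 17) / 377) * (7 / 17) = 0.00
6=6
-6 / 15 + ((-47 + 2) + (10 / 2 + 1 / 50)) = -2019 / 50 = -40.38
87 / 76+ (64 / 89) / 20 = 39931 / 33820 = 1.18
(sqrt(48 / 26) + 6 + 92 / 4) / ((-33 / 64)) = -1856 / 33 - 128 * sqrt(78) / 429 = -58.88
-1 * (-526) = 526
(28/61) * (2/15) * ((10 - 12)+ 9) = 392/915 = 0.43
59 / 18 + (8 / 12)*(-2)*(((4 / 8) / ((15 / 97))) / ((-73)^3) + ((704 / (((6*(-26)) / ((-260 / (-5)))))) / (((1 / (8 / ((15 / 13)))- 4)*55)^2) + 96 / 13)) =-26412097864731023 / 4025370660403950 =-6.56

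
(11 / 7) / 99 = 1 / 63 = 0.02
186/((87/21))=1302/29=44.90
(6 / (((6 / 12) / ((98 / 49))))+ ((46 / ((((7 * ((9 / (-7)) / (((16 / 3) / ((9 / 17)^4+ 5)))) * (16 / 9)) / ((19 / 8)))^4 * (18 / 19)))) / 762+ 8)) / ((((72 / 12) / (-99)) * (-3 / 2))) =1127200572183942108083257963901921 / 3202270587485023137692689760256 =352.00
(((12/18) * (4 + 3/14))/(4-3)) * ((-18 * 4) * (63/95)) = -12744/95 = -134.15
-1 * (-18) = 18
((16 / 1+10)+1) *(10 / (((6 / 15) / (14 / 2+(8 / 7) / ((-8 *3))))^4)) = 177489006250 / 7203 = 24640983.79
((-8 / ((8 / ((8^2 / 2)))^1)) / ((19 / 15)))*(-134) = 64320 / 19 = 3385.26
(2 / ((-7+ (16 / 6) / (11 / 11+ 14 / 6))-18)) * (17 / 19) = -170 / 2299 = -0.07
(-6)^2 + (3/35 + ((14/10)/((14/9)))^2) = 25827/700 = 36.90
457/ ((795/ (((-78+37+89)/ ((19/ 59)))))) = 431408/ 5035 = 85.68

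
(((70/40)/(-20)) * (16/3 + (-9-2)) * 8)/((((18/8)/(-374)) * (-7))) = 12716/135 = 94.19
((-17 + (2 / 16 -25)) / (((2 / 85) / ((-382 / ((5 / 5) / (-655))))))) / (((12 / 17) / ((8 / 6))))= -60560202875 / 72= -841113928.82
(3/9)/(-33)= -1/99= -0.01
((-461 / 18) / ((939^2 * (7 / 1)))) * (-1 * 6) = 0.00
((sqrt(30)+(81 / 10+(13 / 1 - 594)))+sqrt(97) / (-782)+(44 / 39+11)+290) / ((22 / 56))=-1478414 / 2145 - 14 * sqrt(97) / 4301+28 * sqrt(30) / 11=-675.33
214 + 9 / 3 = 217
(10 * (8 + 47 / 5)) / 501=58 / 167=0.35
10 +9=19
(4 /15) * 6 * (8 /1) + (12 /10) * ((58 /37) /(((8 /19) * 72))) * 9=39541 /2960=13.36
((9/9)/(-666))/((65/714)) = -119/7215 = -0.02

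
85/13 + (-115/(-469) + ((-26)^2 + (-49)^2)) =18801829/6097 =3083.78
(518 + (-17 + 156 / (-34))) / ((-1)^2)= 8439 / 17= 496.41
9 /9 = 1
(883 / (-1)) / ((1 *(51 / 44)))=-38852 / 51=-761.80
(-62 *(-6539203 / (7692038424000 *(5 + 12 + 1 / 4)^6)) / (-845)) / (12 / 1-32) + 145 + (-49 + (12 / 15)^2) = 96.64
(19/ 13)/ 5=19/ 65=0.29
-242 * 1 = -242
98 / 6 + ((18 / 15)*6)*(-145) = -3083 / 3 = -1027.67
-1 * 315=-315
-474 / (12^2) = -79 / 24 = -3.29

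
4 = 4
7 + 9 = 16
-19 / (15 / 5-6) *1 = 19 / 3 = 6.33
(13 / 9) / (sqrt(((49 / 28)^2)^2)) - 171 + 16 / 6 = -74027 / 441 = -167.86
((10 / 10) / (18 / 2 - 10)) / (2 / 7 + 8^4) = -7 / 28674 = -0.00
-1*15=-15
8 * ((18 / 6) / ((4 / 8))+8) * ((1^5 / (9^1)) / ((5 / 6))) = 224 / 15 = 14.93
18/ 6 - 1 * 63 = -60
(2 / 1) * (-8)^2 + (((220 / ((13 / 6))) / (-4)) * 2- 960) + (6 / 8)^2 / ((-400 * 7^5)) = -1234413644917 / 1398342400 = -882.77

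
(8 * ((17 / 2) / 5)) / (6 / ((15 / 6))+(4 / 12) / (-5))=5.83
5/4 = 1.25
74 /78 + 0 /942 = 37 /39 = 0.95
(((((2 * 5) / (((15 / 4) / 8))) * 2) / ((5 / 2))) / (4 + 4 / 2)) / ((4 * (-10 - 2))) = -0.06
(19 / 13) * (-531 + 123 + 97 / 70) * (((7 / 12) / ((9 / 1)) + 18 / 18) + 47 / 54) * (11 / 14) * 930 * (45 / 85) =-38542061393 / 86632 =-444894.05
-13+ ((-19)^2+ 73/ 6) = 2161/ 6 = 360.17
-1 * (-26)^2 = -676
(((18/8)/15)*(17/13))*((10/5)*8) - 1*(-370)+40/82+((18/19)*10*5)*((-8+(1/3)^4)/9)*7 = 325425346/4101435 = 79.34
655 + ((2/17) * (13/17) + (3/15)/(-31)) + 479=50801271/44795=1134.08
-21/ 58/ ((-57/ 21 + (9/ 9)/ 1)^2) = -343/ 2784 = -0.12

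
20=20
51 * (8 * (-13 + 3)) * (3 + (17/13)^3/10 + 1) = -37859544/2197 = -17232.38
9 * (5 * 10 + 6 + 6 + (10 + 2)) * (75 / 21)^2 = 416250 / 49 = 8494.90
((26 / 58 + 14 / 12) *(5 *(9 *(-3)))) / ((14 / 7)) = -109.01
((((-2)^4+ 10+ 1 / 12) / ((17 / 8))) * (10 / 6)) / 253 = 3130 / 38709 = 0.08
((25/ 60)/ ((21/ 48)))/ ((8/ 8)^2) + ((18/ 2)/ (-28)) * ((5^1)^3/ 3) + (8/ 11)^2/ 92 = -2906891/ 233772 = -12.43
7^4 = 2401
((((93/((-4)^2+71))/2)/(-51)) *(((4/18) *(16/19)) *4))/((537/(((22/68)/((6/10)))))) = -54560/6926418783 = -0.00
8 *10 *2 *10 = 1600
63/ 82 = 0.77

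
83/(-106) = -83/106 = -0.78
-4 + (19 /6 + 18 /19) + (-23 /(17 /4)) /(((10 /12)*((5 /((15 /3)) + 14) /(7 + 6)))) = -267163 /48450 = -5.51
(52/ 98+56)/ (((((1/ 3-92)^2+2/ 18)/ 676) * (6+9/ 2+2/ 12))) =6319755/ 14822696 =0.43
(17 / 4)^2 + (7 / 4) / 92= 3327 / 184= 18.08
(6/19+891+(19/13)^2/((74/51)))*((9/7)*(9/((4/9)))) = 154649271951/6653192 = 23244.37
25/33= 0.76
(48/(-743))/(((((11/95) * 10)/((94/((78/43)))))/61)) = -18738712/106249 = -176.37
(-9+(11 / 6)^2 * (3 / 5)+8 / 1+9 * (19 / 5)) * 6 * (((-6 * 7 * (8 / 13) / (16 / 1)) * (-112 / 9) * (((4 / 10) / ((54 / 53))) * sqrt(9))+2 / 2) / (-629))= -91507691 / 11038950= -8.29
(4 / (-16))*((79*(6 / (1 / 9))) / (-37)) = 2133 / 74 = 28.82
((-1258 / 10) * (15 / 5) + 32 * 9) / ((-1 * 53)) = 447 / 265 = 1.69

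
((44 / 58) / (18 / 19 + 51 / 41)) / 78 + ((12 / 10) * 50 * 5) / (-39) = -14842331 / 1930617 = -7.69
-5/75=-1/15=-0.07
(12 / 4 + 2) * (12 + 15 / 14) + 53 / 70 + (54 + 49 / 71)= 300199 / 2485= 120.80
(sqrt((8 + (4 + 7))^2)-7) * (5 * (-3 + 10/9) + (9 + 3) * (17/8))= 578/3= 192.67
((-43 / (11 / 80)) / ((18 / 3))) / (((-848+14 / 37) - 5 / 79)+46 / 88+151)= 20110240 / 268604433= 0.07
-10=-10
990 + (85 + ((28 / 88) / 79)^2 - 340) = 2220173389 / 3020644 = 735.00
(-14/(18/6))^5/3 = -537824/729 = -737.76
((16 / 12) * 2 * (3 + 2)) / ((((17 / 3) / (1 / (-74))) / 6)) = -120 / 629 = -0.19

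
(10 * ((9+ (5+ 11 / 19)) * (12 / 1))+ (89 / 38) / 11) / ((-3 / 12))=-1462738 / 209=-6998.75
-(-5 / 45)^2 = -1 / 81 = -0.01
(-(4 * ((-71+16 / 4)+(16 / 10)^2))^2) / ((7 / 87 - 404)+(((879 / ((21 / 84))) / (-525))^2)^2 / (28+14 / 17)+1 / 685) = 90982768835033775000 / 457548716024837653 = 198.85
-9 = -9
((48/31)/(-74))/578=-12/331483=-0.00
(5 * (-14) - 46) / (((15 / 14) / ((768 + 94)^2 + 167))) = -402324888 / 5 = -80464977.60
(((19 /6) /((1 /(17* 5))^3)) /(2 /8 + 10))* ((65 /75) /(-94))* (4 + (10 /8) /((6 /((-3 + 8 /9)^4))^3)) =-365347238668595002601275 /4232023589828145312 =-86329.21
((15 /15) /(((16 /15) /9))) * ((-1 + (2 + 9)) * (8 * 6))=4050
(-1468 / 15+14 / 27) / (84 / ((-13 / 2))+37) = -170846 / 42255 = -4.04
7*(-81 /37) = -567 /37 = -15.32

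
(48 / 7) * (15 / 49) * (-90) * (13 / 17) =-144.47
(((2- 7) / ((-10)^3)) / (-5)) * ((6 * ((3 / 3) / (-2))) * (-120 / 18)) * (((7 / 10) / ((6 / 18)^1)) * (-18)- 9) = 117 / 125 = 0.94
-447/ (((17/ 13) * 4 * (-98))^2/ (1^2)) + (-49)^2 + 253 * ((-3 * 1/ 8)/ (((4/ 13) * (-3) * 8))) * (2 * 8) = 2606.56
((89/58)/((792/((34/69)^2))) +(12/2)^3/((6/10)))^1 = 360.00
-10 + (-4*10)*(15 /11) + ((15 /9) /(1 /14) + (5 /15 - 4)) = -1481 /33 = -44.88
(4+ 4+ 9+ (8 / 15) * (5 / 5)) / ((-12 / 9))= -263 / 20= -13.15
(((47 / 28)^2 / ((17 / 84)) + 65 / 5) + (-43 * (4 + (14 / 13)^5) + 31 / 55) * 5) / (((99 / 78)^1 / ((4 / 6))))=-739849799929 / 1233749517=-599.68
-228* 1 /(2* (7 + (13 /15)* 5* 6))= -38 /11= -3.45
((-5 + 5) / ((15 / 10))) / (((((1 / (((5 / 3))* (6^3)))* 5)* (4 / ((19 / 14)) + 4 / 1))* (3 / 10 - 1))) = 0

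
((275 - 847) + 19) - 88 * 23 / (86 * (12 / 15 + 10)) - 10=-656173 / 1161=-565.18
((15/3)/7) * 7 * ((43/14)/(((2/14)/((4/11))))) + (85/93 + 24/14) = 298751/7161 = 41.72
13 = 13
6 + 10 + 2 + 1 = 19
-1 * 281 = -281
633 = 633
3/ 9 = 1/ 3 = 0.33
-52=-52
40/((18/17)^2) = 2890/81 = 35.68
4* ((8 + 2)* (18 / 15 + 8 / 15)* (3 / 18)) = 104 / 9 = 11.56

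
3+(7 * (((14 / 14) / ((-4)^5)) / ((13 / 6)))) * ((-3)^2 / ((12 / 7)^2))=2.99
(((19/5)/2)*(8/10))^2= 1444/625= 2.31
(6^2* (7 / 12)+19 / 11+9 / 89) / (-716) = -22349 / 700964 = -0.03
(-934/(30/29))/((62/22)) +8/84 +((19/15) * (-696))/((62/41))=-588029/651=-903.27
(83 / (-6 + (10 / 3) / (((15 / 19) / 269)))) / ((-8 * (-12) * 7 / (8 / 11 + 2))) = 3735 / 12526976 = 0.00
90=90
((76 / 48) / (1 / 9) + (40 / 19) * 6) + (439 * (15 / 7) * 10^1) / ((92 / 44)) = 55379523 / 12236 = 4525.95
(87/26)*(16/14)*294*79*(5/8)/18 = 3084.04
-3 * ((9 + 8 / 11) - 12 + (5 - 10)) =240 / 11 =21.82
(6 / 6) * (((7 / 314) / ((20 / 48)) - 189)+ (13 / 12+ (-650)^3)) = -2586969269671 / 9420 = -274625187.86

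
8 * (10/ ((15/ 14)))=224/ 3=74.67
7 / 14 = 1 / 2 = 0.50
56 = 56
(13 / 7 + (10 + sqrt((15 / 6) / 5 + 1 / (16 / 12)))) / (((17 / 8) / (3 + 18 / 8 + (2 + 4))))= 68.69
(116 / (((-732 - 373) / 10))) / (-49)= 232 / 10829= 0.02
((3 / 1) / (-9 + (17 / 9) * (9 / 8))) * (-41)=984 / 55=17.89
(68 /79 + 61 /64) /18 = 1019 /10112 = 0.10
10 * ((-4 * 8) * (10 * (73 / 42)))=-116800 / 21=-5561.90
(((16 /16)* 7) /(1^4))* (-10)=-70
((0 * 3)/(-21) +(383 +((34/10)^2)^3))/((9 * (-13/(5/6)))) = -5020324/365625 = -13.73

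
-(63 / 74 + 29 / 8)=-1325 / 296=-4.48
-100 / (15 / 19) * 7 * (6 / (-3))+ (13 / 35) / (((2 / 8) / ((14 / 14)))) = 186356 / 105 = 1774.82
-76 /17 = -4.47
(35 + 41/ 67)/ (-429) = -2386/ 28743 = -0.08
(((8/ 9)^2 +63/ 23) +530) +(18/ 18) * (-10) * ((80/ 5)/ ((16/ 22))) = 584105/ 1863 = 313.53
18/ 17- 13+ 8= -67/ 17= -3.94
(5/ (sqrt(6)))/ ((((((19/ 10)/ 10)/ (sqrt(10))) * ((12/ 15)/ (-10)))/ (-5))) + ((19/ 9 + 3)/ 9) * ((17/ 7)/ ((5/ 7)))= 782/ 405 + 31250 * sqrt(15)/ 57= 2125.28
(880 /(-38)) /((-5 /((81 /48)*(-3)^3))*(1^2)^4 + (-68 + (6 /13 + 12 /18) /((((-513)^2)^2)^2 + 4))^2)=-155903104797904508687201429234336354593015124409375 /31130336910416504652857382160157389101480763685432638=-0.01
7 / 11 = 0.64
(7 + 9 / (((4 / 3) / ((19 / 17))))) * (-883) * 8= -1746574 / 17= -102739.65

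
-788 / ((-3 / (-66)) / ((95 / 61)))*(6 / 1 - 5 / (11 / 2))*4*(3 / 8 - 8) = 4192160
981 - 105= 876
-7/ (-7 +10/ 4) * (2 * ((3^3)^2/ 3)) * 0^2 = 0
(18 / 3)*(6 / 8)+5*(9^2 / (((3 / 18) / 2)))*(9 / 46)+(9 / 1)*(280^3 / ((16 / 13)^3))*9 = 175488022413 / 184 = 953739252.24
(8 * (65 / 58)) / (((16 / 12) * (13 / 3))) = 45 / 29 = 1.55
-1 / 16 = -0.06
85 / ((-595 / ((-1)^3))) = 1 / 7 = 0.14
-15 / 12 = -5 / 4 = -1.25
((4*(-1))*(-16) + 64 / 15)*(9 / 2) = 1536 / 5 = 307.20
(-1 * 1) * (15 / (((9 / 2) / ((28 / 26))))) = -140 / 39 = -3.59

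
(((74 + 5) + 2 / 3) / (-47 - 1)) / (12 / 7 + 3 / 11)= -18403 / 22032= -0.84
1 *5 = 5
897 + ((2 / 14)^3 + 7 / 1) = 310073 / 343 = 904.00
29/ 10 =2.90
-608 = -608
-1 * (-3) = 3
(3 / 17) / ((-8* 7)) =-3 / 952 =-0.00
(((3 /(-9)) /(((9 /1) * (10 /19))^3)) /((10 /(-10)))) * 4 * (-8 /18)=-13718 /2460375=-0.01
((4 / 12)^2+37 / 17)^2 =122500 / 23409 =5.23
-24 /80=-0.30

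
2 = 2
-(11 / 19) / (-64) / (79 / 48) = 33 / 6004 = 0.01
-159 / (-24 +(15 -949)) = 159 / 958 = 0.17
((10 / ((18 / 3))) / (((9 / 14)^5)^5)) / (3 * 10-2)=8035499251044352341877719040 / 2153693963075557766310747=3731.03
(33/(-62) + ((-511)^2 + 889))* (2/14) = 16244587/434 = 37429.92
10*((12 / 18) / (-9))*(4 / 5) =-16 / 27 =-0.59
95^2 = 9025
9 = 9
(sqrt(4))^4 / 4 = 4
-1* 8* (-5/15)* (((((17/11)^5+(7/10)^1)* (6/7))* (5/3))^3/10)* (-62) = -892754275279389948499784/21491941831643524395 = -41539.02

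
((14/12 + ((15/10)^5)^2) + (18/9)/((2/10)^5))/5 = 19380731/15360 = 1261.77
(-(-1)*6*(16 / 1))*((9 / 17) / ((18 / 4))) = 192 / 17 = 11.29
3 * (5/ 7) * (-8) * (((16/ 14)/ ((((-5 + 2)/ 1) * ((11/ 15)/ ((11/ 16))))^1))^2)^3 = -234375/ 6588344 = -0.04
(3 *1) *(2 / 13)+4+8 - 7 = 71 / 13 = 5.46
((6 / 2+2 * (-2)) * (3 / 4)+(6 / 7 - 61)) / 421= -1705 / 11788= -0.14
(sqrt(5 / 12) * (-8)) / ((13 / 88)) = -352 * sqrt(15) / 39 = -34.96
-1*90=-90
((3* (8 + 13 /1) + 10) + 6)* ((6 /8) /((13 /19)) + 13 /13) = 8611 /52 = 165.60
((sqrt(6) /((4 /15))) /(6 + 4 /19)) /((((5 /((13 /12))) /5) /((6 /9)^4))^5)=4514922880 * sqrt(6) /16663342652379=0.00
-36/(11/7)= -252/11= -22.91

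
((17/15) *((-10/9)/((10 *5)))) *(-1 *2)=34/675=0.05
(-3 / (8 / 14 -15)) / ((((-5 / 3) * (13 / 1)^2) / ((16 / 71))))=-1008 / 6059495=-0.00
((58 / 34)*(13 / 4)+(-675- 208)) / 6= -19889 / 136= -146.24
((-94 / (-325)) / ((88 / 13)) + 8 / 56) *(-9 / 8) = -12861 / 61600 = -0.21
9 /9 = 1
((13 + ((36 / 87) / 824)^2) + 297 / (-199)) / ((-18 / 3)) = -81727069831 / 42612279144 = -1.92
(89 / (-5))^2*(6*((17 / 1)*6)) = 4847652 / 25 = 193906.08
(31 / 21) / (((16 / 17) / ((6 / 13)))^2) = 26877 / 75712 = 0.35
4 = 4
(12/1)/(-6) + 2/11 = -20/11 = -1.82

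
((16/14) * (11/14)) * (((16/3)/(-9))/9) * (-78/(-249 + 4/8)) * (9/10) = -18304/1095885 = -0.02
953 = 953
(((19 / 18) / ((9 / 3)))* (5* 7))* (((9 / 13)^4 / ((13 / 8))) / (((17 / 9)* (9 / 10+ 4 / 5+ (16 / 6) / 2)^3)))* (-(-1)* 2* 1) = 44877240000 / 679503690593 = 0.07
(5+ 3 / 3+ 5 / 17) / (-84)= -107 / 1428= -0.07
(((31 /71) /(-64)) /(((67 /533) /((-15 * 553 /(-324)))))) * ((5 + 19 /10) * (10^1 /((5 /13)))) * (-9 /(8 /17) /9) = 46444484177 /87681024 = 529.70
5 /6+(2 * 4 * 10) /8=65 /6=10.83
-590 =-590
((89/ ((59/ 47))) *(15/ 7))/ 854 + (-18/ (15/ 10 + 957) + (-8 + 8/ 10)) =-2644749551/ 375627630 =-7.04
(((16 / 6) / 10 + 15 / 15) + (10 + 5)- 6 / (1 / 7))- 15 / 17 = -6787 / 255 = -26.62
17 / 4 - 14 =-9.75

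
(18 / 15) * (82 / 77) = 492 / 385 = 1.28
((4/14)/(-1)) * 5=-10/7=-1.43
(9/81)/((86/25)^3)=15625/5724504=0.00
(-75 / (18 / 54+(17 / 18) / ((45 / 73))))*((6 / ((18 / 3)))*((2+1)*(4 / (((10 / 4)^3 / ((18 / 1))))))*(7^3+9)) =-295612416 / 1511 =-195640.25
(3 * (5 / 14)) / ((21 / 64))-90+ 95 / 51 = -84.87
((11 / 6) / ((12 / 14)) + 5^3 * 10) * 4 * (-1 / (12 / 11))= -495847 / 108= -4591.18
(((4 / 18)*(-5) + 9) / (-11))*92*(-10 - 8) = 13064 / 11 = 1187.64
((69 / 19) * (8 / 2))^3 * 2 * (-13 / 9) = -60737664 / 6859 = -8855.18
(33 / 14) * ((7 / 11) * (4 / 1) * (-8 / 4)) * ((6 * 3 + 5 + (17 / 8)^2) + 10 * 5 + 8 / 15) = -74927 / 80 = -936.59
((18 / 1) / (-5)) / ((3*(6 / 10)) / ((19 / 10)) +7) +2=1168 / 755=1.55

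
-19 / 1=-19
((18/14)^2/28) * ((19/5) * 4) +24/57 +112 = 3692481/32585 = 113.32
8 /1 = 8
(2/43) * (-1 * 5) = -10/43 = -0.23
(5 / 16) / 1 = 5 / 16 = 0.31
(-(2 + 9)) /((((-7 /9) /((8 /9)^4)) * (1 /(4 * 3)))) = 180224 /1701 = 105.95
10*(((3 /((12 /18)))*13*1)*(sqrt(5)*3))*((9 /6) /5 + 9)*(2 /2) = 36495.98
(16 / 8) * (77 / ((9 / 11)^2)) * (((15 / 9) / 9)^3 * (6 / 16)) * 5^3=145578125 / 2125764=68.48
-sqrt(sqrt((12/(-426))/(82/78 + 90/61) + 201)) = -3.77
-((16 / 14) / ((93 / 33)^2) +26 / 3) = -177806 / 20181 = -8.81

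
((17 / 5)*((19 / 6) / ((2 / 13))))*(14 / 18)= 29393 / 540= 54.43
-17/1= -17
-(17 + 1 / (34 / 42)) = -310 / 17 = -18.24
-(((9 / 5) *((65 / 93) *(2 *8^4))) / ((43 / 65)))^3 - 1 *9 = -8955786297205933785333 / 2368593037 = -3781057428315.80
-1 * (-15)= 15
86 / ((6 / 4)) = 172 / 3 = 57.33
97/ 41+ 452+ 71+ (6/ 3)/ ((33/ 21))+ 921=652885/ 451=1447.64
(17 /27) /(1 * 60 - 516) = -17 /12312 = -0.00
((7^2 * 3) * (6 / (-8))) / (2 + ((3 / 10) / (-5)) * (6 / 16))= -6300 / 113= -55.75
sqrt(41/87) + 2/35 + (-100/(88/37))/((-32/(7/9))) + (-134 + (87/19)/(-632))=-132.24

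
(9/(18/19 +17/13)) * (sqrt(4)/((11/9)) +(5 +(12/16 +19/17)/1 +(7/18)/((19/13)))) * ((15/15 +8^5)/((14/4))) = 43442593155/132566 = 327705.39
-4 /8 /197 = -1 /394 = -0.00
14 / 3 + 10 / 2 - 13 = -10 / 3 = -3.33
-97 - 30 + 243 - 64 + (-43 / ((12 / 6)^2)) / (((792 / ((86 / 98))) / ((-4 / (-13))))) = 26232359 / 504504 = 52.00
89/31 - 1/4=325/124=2.62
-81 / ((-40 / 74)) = 2997 / 20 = 149.85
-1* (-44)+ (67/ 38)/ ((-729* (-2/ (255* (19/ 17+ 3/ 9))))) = 1231283/ 27702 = 44.45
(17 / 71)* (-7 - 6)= -221 / 71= -3.11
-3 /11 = -0.27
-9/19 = -0.47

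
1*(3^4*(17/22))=1377/22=62.59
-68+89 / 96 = -6439 / 96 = -67.07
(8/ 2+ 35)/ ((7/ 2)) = 78/ 7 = 11.14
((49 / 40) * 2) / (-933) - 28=-522529 / 18660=-28.00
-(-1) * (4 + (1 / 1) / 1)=5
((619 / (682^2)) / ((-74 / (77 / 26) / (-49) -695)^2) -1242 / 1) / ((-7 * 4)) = 44.36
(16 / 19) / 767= 16 / 14573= 0.00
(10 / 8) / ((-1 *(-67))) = 5 / 268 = 0.02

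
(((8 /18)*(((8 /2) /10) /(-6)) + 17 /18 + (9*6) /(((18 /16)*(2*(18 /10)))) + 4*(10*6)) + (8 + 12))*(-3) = -74047 /90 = -822.74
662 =662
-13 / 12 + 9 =95 / 12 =7.92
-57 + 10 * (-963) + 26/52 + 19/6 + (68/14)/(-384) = -4338139/448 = -9683.35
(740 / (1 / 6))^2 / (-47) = -19713600 / 47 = -419438.30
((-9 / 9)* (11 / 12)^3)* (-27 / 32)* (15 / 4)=19965 / 8192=2.44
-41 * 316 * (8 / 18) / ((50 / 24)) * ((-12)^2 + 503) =-134120512 / 75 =-1788273.49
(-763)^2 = 582169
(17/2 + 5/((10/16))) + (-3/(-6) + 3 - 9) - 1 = 10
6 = 6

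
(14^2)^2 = 38416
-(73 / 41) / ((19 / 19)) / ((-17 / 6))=438 / 697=0.63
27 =27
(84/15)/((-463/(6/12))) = -14/2315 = -0.01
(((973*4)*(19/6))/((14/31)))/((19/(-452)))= -1947668/3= -649222.67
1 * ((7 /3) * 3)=7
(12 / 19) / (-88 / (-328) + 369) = 123 / 71915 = 0.00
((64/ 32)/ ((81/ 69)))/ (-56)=-23/ 756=-0.03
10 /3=3.33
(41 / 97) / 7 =41 / 679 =0.06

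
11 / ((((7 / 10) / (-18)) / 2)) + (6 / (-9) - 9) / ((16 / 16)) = -12083 / 21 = -575.38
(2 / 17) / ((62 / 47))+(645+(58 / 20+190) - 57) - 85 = 3667863 / 5270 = 695.99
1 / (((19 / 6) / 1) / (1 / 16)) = 3 / 152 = 0.02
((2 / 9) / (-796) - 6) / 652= -21493 / 2335464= -0.01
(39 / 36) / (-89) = -13 / 1068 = -0.01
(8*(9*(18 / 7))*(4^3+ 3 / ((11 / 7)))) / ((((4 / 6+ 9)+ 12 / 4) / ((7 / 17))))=1409400 / 3553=396.68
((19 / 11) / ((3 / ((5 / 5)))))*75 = 475 / 11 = 43.18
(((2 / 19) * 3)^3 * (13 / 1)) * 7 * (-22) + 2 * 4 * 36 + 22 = 1693858 / 6859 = 246.95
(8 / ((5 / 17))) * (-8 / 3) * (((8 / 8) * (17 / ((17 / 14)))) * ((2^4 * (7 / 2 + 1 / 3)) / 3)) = -2802688 / 135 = -20760.65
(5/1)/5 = 1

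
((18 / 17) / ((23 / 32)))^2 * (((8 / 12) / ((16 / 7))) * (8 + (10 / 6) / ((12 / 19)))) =1029504 / 152881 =6.73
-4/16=-1/4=-0.25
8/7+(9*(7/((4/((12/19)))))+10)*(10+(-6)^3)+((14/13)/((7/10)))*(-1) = -7105418/1729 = -4109.55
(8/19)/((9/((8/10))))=32/855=0.04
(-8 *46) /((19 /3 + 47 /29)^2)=-174087 /29929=-5.82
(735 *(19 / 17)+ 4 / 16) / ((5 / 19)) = 1061663 / 340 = 3122.54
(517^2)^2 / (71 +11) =71443409521 / 82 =871261091.72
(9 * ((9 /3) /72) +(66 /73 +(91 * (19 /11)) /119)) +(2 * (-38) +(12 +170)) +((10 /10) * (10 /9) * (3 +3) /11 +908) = 333261107 /327624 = 1017.21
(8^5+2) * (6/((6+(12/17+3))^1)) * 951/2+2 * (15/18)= 317875609/33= 9632594.21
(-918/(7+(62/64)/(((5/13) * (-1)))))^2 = 41964.98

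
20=20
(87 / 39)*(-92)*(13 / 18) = -1334 / 9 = -148.22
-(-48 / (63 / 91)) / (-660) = -52 / 495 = -0.11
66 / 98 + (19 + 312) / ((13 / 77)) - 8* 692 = -2277140 / 637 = -3574.79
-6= -6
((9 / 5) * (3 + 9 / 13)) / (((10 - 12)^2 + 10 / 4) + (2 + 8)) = 288 / 715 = 0.40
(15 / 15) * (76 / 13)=76 / 13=5.85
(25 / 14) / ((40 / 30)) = 75 / 56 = 1.34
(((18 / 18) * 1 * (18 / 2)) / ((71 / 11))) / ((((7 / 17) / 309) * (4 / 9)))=4680423 / 1988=2354.34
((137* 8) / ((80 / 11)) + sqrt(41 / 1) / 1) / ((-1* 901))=-1507 / 9010 - sqrt(41) / 901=-0.17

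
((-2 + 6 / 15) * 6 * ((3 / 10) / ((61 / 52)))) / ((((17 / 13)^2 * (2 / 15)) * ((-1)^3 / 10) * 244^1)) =474552 / 1075369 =0.44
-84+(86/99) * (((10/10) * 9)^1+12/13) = -32338/429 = -75.38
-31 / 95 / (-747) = 31 / 70965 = 0.00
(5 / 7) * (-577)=-2885 / 7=-412.14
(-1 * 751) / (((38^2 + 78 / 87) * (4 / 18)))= -196011 / 83804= -2.34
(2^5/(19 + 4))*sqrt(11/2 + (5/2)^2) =16*sqrt(47)/23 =4.77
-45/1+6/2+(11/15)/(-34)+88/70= -145529/3570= -40.76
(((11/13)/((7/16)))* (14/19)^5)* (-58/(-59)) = 784301056/1899167933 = 0.41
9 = 9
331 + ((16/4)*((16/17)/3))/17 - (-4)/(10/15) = 292243/867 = 337.07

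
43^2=1849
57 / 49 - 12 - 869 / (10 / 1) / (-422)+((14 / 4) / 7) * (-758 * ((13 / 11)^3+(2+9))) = -4805.22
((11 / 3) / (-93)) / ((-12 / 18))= 11 / 186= 0.06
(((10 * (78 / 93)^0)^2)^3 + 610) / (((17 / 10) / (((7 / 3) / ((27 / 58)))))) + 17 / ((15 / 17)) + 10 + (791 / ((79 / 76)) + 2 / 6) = 1605108255544 / 543915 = 2951027.74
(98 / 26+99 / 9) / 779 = 192 / 10127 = 0.02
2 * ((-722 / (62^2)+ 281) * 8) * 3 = 12953304 / 961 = 13478.98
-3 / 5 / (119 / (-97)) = 291 / 595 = 0.49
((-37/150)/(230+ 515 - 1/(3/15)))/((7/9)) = -3/7000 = -0.00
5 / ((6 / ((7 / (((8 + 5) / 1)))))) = 0.45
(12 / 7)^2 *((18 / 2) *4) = 5184 / 49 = 105.80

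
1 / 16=0.06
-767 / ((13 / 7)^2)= -2891 / 13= -222.38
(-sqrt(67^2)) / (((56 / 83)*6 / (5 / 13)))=-27805 / 4368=-6.37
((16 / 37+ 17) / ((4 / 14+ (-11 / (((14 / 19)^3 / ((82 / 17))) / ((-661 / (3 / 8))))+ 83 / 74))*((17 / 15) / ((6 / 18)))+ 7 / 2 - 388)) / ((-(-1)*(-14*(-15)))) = 31605 / 302477446738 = 0.00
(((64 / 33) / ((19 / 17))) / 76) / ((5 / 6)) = 544 / 19855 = 0.03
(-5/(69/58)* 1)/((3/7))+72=12874/207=62.19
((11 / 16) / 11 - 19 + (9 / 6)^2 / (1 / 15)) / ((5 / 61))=14457 / 80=180.71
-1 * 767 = -767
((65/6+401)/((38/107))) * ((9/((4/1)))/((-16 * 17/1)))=-793191/82688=-9.59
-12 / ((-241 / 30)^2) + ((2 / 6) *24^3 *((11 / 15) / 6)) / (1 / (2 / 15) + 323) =1.52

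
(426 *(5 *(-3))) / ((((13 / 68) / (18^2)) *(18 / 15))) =-117320400 / 13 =-9024646.15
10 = 10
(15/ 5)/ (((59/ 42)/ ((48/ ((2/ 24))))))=72576/ 59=1230.10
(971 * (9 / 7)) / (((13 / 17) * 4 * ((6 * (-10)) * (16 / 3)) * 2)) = -148563 / 232960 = -0.64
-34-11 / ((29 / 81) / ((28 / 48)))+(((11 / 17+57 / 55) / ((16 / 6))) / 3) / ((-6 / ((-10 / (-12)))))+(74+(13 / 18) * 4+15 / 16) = 10102951 / 390456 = 25.87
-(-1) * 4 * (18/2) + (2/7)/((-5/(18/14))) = 8802/245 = 35.93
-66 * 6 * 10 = -3960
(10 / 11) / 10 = 1 / 11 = 0.09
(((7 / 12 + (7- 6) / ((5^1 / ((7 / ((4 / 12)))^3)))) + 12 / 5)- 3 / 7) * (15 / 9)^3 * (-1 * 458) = -4459757825 / 1134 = -3932767.04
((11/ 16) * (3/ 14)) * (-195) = -6435/ 224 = -28.73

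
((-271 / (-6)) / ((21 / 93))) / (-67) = -8401 / 2814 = -2.99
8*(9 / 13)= 72 / 13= 5.54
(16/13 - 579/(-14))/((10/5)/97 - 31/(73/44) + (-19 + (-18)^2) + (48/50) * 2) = 1372120775/9287180266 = 0.15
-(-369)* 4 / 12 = 123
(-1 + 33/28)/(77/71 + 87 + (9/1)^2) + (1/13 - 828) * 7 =-5065023825/873964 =-5795.46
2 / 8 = 0.25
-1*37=-37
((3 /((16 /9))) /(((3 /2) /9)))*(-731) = -59211 /8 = -7401.38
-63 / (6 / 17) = -357 / 2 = -178.50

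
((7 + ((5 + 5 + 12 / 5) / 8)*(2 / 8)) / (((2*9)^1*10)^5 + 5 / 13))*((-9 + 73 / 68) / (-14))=591591 / 26726049792054400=0.00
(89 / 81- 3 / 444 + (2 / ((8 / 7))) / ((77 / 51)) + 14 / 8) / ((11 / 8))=1055234 / 362637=2.91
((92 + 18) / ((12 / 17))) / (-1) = -935 / 6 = -155.83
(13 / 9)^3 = 2197 / 729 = 3.01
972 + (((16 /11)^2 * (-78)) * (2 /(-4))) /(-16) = 116988 /121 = 966.84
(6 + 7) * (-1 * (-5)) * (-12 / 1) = -780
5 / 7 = 0.71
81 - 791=-710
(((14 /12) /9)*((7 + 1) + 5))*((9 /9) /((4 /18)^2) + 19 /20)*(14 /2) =33761 /135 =250.08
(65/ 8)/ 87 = 65/ 696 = 0.09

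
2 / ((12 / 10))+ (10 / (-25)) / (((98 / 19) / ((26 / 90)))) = 18128 / 11025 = 1.64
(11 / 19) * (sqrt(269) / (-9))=-11 * sqrt(269) / 171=-1.06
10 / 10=1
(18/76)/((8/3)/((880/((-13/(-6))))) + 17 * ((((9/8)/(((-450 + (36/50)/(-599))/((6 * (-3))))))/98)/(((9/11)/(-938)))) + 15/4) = -819292320/17962752331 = -0.05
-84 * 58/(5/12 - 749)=58464/8983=6.51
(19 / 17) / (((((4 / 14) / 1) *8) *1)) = 133 / 272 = 0.49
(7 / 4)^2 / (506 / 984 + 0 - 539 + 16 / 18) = -18081 / 3173972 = -0.01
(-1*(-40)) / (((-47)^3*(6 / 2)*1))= -40 / 311469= -0.00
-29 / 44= -0.66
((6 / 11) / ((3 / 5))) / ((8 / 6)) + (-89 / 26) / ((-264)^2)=1235431 / 1812096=0.68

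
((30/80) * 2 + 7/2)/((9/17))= 289/36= 8.03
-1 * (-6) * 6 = 36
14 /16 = 7 /8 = 0.88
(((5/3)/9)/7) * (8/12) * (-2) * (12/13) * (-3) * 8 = 640/819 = 0.78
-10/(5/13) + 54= 28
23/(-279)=-23/279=-0.08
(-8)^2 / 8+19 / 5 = 11.80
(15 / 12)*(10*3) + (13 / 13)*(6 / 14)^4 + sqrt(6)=sqrt(6) + 180237 / 4802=39.98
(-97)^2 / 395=9409 / 395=23.82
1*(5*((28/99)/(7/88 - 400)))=-1120/316737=-0.00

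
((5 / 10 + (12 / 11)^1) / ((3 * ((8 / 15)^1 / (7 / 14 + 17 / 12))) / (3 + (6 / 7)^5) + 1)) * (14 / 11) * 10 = 5465668250 / 335013789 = 16.31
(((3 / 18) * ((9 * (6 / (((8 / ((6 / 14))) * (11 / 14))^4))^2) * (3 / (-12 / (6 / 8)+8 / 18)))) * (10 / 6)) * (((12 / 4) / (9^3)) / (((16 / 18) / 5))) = -295245 / 1573401046024192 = -0.00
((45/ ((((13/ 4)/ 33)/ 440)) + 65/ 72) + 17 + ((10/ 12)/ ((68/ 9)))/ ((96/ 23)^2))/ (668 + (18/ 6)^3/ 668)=547111258876037/ 1817790953472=300.98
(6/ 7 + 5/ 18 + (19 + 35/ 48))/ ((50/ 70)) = 21031/ 720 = 29.21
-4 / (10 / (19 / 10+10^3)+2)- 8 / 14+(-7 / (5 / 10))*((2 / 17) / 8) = -6631809 / 2396422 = -2.77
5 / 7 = 0.71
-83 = -83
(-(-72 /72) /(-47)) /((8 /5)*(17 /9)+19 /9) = -15 /3619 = -0.00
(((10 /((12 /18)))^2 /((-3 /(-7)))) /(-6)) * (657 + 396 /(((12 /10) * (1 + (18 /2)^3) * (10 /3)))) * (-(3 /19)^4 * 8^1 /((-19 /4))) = -10879800120 /180755227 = -60.19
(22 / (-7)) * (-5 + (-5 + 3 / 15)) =154 / 5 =30.80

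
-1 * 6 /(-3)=2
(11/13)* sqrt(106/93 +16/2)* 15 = 275* sqrt(3162)/403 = 38.37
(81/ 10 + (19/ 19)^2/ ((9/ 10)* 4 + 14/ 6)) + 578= 521779/ 890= 586.27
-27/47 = -0.57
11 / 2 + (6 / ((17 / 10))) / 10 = 199 / 34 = 5.85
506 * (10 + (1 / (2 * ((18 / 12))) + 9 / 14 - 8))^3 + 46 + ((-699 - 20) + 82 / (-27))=12663.25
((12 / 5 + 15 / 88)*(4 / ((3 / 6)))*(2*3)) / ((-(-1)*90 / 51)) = 19227 / 275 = 69.92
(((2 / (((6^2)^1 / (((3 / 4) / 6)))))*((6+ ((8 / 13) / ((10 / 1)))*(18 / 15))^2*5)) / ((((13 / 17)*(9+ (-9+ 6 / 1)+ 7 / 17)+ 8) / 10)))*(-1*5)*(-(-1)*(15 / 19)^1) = -31281649 / 7982546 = -3.92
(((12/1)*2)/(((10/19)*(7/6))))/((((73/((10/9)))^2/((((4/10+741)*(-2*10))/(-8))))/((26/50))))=14650064/1678635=8.73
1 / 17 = 0.06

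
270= 270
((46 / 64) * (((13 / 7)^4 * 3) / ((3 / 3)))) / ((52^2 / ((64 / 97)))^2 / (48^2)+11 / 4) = 2270256768 / 645465211825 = 0.00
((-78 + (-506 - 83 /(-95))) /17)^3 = -170003843055773 /4212283375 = -40359.07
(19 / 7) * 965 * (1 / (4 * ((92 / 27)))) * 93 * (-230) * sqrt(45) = -690587775 * sqrt(5) / 56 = -27575021.60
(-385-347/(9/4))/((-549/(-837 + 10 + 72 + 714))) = -40.27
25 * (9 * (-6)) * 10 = -13500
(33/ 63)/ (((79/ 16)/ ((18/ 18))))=176/ 1659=0.11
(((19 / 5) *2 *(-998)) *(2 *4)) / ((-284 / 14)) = 1061872 / 355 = 2991.19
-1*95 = -95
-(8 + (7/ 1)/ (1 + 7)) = -8.88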